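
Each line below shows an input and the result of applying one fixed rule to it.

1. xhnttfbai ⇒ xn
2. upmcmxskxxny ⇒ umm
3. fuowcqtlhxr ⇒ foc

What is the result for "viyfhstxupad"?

Looking at the pairs, the operation is to keep every other character starting from the first (positions 1st, 3rd, 5th, ...), then delete the last 3 characters.
Working it through for "viyfhstxupad": intermediate "vyhtua", final "vyh".

vyh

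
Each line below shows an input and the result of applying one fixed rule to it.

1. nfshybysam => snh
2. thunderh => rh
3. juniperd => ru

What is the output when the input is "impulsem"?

Looking at the pairs, the operation is to swap the front and back halves of the string, then keep one character in every 3, starting at position 3 (positions 3rd, 6th, 9th, ...).
Starting from "impulsem": after the first operation, "lsemimpu"; after the second, "em".
(Check on "nfshybysam": → "bysamnfshy" → "snh" ✓)

em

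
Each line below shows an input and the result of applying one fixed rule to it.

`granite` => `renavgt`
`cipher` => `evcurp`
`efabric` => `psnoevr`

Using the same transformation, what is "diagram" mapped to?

zvntenq

What's happening: shift every letter 13 places forward in the alphabet (wrapping around) — i.e. ROT13, then swap the first and last characters.
"diagram" → "qvntenz" → "zvntenq".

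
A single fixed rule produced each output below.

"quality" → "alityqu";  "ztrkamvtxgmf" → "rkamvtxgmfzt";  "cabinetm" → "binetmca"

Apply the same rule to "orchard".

chardor

Looking at the pairs, the operation is to move the first 2 characters to the end (rotate left by 2).
Doing the same to "orchard": "chardor".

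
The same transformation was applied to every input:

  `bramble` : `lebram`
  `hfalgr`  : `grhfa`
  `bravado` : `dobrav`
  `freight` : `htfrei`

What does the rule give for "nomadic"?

icnoma

The transformation: move the last 2 characters to the front (rotate right by 2), then delete the last character.
For "nomadic", step one produces "icnomad"; step two turns that into "icnoma".
(Check on "bravado": → "dobrava" → "dobrav" ✓)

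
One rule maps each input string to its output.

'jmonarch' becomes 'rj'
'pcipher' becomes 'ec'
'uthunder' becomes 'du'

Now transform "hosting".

no

What's happening: move the first 3 characters to the end (rotate left by 3), then keep one character in every 3, starting at position 3 (positions 3rd, 6th, 9th, ...).
"hosting" → "tinghos" → "no".
(Check on "pcipher": → "pherpci" → "ec" ✓)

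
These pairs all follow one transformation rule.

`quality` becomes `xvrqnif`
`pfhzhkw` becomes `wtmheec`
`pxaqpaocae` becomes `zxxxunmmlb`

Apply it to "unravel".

The pattern: shift every letter 3 places backward in the alphabet (wrapping around), then sort the characters into reverse alphabetical order.
"unravel" → "rkoxsbi" → "xsrokib".

xsrokib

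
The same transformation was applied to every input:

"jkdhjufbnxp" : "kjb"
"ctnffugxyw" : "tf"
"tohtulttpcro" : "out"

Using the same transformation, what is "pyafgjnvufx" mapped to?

ygv

What's happening: delete the last 3 characters, then keep one character in every 3, starting at position 2 (positions 2nd, 5th, 8th, ...).
On "pyafgjnvufx": the first step gives "pyafgjnv", and the second then gives "ygv".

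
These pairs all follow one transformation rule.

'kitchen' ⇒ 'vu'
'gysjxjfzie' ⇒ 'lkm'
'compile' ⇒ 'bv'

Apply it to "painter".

ng

The rule is to shift every letter 13 places forward in the alphabet (wrapping around) — i.e. ROT13, then keep one character in every 3, starting at position 2 (positions 2nd, 5th, 8th, ...).
Applying both steps to "painter": "cnvagre", then "ng".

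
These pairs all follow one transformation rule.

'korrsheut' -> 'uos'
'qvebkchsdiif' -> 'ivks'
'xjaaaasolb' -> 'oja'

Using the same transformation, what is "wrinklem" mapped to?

mrk

The pattern: keep one character in every 3, starting at position 2 (positions 2nd, 5th, 8th, ...), then move the last character to the front.
Applying that to "wrinklem" gives "mrk".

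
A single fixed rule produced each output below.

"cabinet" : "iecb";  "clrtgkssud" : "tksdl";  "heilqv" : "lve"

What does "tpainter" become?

itrp

What's happening: move the first 3 characters to the end (rotate left by 3), then keep every other character starting from the first (positions 1st, 3rd, 5th, ...).
Starting from "tpainter": after the first operation, "intertpa"; after the second, "itrp".
(Check on "clrtgkssud": → "tgkssudclr" → "tksdl" ✓)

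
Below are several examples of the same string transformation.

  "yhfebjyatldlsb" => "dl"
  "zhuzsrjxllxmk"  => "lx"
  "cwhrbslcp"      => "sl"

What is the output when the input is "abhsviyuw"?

iy

What's happening: move the last 2 characters to the front (rotate right by 2), then keep only the last 2 characters.
So "abhsviyuw" becomes "iy".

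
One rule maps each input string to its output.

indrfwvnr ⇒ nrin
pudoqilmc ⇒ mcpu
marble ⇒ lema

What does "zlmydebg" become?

bgzl

The transformation: move the last 2 characters to the front (rotate right by 2), then keep only the first 4 characters.
Applying both steps to "zlmydebg": "bgzlmyde", then "bgzl".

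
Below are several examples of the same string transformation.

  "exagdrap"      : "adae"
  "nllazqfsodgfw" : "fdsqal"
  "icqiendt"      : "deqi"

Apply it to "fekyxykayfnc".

What's happening: reverse the string, then keep every other character starting from the second (positions 2nd, 4th, 6th, ...).
Applying that to "fekyxykayfnc" gives "nykxkf".

nykxkf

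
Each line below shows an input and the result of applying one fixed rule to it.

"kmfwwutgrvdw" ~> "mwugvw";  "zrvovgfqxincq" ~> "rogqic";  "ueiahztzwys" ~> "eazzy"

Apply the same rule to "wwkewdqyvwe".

In each case the input is transformed by: keep every other character starting from the second (positions 2nd, 4th, 6th, ...).
On "wwkewdqyvwe" that produces "wedyw".

wedyw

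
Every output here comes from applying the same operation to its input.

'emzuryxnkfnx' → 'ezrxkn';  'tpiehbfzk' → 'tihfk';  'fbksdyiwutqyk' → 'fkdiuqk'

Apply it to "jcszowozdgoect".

jsoodoc

Looking at the pairs, the operation is to keep every other character starting from the first (positions 1st, 3rd, 5th, ...).
"jcszowozdgoect" → "jsoodoc".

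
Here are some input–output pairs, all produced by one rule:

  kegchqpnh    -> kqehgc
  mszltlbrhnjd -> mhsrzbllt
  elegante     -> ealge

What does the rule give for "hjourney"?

hrjuo

Looking at the pairs, the operation is to delete the last 3 characters, then take characters alternately from the front and the back (1st, last, 2nd, 2nd-last, ...).
Starting from "hjourney": after the first operation, "hjour"; after the second, "hrjuo".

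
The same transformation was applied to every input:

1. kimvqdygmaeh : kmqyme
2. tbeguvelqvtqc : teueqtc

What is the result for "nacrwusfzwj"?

ncwszj

Each output is the input with this applied: keep every other character starting from the first (positions 1st, 3rd, 5th, ...).
Doing the same to "nacrwusfzwj": "ncwszj".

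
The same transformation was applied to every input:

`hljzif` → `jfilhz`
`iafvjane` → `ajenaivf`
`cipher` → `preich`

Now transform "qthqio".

hoitqq

In each case the input is transformed by: swap each adjacent pair of characters (1↔2, 3↔4, ...), then swap the front and back halves of the string.
For "qthqio", step one produces "tqqhoi"; step two turns that into "hoitqq".
(Check on "cipher": → "ichpre" → "preich" ✓)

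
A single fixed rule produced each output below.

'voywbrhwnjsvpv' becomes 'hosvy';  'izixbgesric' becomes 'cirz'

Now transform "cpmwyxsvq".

The rule is to sort the characters into alphabetical order, then keep one character in every 3, starting at position 2 (positions 2nd, 5th, 8th, ...).
On "cpmwyxsvq": the first step gives "cmpqsvwxy", and the second then gives "msx".

msx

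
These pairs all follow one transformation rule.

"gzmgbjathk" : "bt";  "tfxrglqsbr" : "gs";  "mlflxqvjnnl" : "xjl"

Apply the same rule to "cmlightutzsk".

gus

The pattern: delete the first 3 characters, then keep one character in every 3, starting at position 2 (positions 2nd, 5th, 8th, ...).
"cmlightutzsk" → "gus".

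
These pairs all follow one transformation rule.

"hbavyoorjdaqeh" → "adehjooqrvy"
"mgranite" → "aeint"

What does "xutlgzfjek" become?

What's happening: delete the first 3 characters, then sort the characters into alphabetical order.
On "xutlgzfjek" that produces "efgjklz".

efgjklz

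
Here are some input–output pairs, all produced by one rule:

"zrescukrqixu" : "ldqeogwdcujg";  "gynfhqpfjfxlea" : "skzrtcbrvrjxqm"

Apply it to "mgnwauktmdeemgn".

yszimgwfypqqysz

What's happening: shift every letter 12 places forward in the alphabet (wrapping around).
Doing the same to "mgnwauktmdeemgn": "yszimgwfypqqysz".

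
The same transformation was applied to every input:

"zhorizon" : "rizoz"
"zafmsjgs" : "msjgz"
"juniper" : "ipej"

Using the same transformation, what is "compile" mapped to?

pilc

The pattern: swap the first and last characters, then delete the first 3 characters.
Applying both steps to "compile": "eompilc", then "pilc".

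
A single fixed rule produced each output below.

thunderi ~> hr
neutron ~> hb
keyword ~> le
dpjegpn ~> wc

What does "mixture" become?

The pattern: shift every letter 13 places forward in the alphabet (wrapping around) — i.e. ROT13, then keep one character in every 3, starting at position 3 (positions 3rd, 6th, 9th, ...).
Applying both steps to "mixture": "zvkgher", then "ke".

ke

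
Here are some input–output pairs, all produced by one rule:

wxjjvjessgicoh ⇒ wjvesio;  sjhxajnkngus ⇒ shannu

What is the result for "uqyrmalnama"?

uymlaa

Looking at the pairs, the operation is to keep every other character starting from the first (positions 1st, 3rd, 5th, ...).
For "uqyrmalnama" the result is "uymlaa".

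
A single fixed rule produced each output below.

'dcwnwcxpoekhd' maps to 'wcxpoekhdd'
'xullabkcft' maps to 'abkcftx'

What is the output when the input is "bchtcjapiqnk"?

The transformation: move the first character to the end, then delete the first 3 characters.
Working it through for "bchtcjapiqnk": intermediate "chtcjapiqnkb", final "cjapiqnkb".

cjapiqnkb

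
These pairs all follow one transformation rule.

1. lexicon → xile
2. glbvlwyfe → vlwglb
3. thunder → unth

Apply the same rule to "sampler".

mpsa

The rule is to delete the last 3 characters, then swap the front and back halves of the string.
For "sampler", step one produces "samp"; step two turns that into "mpsa".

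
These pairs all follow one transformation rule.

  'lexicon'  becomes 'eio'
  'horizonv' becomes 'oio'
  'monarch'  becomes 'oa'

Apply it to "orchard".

The rule is to keep only the vowels.
On "orchard" that produces "oa".

oa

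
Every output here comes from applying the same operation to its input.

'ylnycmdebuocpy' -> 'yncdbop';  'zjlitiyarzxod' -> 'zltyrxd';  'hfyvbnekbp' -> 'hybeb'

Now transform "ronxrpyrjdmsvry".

Rule — keep every other character starting from the first (positions 1st, 3rd, 5th, ...).
For "ronxrpyrjdmsvry" the result is "rnryjmvy".

rnryjmvy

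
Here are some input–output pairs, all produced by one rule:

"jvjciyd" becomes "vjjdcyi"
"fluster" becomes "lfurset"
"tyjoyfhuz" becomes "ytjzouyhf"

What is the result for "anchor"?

Each output is the input with this applied: move the first character to the end, then take characters alternately from the front and the back (1st, last, 2nd, 2nd-last, ...).
Applying both steps to "anchor": "nchora", then "nacrho".

nacrho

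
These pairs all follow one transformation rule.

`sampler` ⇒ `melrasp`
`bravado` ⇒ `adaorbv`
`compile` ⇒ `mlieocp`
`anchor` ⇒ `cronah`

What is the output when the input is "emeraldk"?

elakdmer

The rule is to swap each adjacent pair of characters (1↔2, 3↔4, ...), then move the first 3 characters to the end (rotate left by 3).
"emeraldk" → "merelakd" → "elakdmer".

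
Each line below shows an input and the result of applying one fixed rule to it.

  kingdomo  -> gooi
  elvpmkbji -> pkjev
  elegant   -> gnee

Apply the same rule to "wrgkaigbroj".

kibowg

In each case the input is transformed by: move the first 3 characters to the end (rotate left by 3), then keep every other character starting from the first (positions 1st, 3rd, 5th, ...).
So "wrgkaigbroj" becomes "kibowg".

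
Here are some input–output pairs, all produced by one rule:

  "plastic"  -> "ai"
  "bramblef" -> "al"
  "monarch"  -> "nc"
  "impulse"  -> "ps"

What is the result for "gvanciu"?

ai

Looking at the pairs, the operation is to keep one character in every 3, starting at position 3 (positions 3rd, 6th, 9th, ...).
For "gvanciu" the result is "ai".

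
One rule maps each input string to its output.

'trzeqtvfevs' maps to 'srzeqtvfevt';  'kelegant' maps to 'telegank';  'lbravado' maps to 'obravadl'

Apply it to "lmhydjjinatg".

The transformation: swap the first and last characters.
Applying that to "lmhydjjinatg" gives "gmhydjjinatl".

gmhydjjinatl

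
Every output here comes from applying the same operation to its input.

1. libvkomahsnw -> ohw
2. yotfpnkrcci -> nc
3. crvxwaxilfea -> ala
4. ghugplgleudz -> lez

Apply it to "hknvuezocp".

Each output is the input with this applied: delete the first 3 characters, then keep one character in every 3, starting at position 3 (positions 3rd, 6th, 9th, ...).
Applying that to "hknvuezocp" gives "ec".

ec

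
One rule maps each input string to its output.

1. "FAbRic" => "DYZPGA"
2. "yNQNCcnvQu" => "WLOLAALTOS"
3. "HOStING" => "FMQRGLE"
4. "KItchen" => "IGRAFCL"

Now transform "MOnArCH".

KMLYPAF

What's happening: shift every letter 2 places backward in the alphabet (wrapping around), then convert every letter to uppercase.
For "MOnArCH", step one produces "KMlYpAF"; step two turns that into "KMLYPAF".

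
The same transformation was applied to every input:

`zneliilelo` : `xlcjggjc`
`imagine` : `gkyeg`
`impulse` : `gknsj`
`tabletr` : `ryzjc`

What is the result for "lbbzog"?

Each output is the input with this applied: shift every letter 2 places backward in the alphabet (wrapping around), then delete the last 2 characters.
On "lbbzog" that produces "jzzx".

jzzx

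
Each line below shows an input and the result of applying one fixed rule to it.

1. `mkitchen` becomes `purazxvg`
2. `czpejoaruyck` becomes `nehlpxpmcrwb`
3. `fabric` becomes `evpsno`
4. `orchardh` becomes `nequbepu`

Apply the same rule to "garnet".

The pattern: swap the front and back halves of the string, then shift every letter 13 places forward in the alphabet (wrapping around) — i.e. ROT13.
Applying both steps to "garnet": "netgar", then "argtne".

argtne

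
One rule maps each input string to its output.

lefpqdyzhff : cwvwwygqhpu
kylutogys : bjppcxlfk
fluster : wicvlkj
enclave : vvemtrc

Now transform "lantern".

cerievk

Each output is the input with this applied: take characters alternately from the front and the back (1st, last, 2nd, 2nd-last, ...), then shift every letter 9 places backward in the alphabet (wrapping around).
On "lantern": the first step gives "lnarnet", and the second then gives "cerievk".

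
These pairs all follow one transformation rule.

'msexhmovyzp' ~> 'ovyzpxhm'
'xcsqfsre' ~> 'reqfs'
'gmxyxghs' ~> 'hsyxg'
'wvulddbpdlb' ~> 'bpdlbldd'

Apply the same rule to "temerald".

The transformation: delete the first 3 characters, then move the first 3 characters to the end (rotate left by 3).
For "temerald" the result is "ldera".

ldera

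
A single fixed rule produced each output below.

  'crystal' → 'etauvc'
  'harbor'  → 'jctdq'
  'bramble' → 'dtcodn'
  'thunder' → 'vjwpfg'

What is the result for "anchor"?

cpejq

The transformation: delete the last character, then shift every letter 2 places forward in the alphabet (wrapping around).
On "anchor": the first step gives "ancho", and the second then gives "cpejq".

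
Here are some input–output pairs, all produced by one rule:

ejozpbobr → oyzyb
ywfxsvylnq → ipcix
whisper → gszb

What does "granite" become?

What's happening: keep every other character starting from the first (positions 1st, 3rd, 5th, ...), then shift every letter 10 places forward in the alphabet (wrapping around).
"granite" → "gaie" → "qkso".

qkso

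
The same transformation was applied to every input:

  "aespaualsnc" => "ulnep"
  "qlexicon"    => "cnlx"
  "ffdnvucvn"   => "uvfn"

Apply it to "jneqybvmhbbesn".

bmbennq

In each case the input is transformed by: keep every other character starting from the second (positions 2nd, 4th, 6th, ...), then move the first 2 characters to the end (rotate left by 2).
Starting from "jneqybvmhbbesn": after the first operation, "nqbmben"; after the second, "bmbennq".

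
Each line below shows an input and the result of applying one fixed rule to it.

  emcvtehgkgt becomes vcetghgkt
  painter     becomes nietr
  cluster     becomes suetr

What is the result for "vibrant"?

rbnat

Each output is the input with this applied: delete the first 2 characters, then swap each adjacent pair of characters (1↔2, 3↔4, ...).
Starting from "vibrant": after the first operation, "brant"; after the second, "rbnat".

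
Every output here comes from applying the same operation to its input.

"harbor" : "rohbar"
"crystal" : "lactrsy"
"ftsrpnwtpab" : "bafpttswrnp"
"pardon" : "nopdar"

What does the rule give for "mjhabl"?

lbmajh

What's happening: move the last character to the front, then take characters alternately from the front and the back (1st, last, 2nd, 2nd-last, ...).
Starting from "mjhabl": after the first operation, "lmjhab"; after the second, "lbmajh".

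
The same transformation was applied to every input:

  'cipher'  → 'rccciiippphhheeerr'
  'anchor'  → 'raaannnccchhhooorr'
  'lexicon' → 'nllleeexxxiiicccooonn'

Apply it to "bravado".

Looking at the pairs, the operation is to repeat every character 3 times, then move the last character to the front.
For "bravado" the result is "obbbrrraaavvvaaadddoo".

obbbrrraaavvvaaadddoo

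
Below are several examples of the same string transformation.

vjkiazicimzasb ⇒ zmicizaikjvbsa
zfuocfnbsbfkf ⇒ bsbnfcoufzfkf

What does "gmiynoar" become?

Looking at the pairs, the operation is to move the last 3 characters to the front (rotate right by 3), then reverse the string.
"gmiynoar" → "oargmiyn" → "nyimgrao".
(Check on "vjkiazicimzasb": → "asbvjkiazicimz" → "zmicizaikjvbsa" ✓)

nyimgrao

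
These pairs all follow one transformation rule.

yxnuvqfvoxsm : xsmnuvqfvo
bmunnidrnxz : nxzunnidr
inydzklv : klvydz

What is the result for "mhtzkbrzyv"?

The pattern: delete the first 2 characters, then move the last 3 characters to the front (rotate right by 3).
On "mhtzkbrzyv": the first step gives "tzkbrzyv", and the second then gives "zyvtzkbr".

zyvtzkbr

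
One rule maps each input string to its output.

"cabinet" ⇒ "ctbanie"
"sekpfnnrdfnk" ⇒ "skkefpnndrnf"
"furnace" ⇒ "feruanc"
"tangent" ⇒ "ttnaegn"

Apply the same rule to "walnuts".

Rule — move the last character to the front, then swap each adjacent pair of characters (1↔2, 3↔4, ...).
For "walnuts", step one produces "swalnut"; step two turns that into "wslaunt".

wslaunt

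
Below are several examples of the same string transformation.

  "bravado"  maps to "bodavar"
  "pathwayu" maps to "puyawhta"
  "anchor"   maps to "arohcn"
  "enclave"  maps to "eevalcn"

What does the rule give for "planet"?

Rule — move the first character to the end, then reverse the string.
Applying both steps to "planet": "lanetp", then "ptenal".

ptenal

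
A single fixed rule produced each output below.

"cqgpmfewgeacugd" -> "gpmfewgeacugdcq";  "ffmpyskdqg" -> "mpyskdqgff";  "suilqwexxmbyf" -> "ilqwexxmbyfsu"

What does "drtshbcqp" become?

tshbcqpdr

Rule — move the first 2 characters to the end (rotate left by 2).
Applying that to "drtshbcqp" gives "tshbcqpdr".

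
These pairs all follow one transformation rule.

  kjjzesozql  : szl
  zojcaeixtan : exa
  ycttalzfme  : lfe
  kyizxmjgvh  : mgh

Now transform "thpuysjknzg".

skz

Rule — keep every other character starting from the second (positions 2nd, 4th, 6th, ...), then keep only the last 3 characters.
"thpuysjknzg" → "huskz" → "skz".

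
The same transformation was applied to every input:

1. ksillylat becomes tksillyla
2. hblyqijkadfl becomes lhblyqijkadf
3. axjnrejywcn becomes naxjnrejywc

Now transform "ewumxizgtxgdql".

In each case the input is transformed by: move the last character to the front.
"ewumxizgtxgdql" → "lewumxizgtxgdq".

lewumxizgtxgdq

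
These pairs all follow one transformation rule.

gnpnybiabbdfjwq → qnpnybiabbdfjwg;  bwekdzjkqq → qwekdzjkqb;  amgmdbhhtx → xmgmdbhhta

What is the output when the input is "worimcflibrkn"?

Rule — swap the first and last characters.
Doing the same to "worimcflibrkn": "norimcflibrkw".

norimcflibrkw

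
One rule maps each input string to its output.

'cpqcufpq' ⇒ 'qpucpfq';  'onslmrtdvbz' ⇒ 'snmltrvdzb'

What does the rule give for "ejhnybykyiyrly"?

Each output is the input with this applied: delete the first character, then swap each adjacent pair of characters (1↔2, 3↔4, ...).
Starting from "ejhnybykyiyrly": after the first operation, "jhnybykyiyrly"; after the second, "hjynybykyilry".

hjynybykyilry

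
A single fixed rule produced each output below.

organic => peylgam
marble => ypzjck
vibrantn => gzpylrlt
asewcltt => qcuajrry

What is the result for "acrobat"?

Each output is the input with this applied: shift every letter 2 places backward in the alphabet (wrapping around), then move the first character to the end.
Applying both steps to "acrobat": "yapmzyr", then "apmzyry".

apmzyry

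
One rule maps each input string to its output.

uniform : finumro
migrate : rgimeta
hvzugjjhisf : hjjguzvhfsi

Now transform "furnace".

nrufeca

Each output is the input with this applied: move the last 3 characters to the front (rotate right by 3), then reverse the string.
Applying both steps to "furnace": "acefurn", then "nrufeca".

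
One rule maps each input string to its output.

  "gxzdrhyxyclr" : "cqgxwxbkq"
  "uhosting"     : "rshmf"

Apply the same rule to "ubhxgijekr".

wfhidjq

Rule — shift every letter 1 place backward in the alphabet (wrapping around), then delete the first 3 characters.
"ubhxgijekr" → "tagwfhidjq" → "wfhidjq".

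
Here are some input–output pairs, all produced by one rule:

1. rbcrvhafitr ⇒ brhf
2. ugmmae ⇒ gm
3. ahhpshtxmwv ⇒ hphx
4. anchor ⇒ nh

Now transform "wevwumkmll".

ewmm

Looking at the pairs, the operation is to keep every other character starting from the second (positions 2nd, 4th, 6th, ...), then delete the last character.
Applying both steps to "wevwumkmll": "ewmml", then "ewmm".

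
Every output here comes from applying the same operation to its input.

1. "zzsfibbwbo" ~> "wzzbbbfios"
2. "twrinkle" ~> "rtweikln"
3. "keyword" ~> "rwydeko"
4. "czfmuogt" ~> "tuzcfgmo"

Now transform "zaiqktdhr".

rtzadhikq

The pattern: sort the characters into alphabetical order, then move the last 3 characters to the front (rotate right by 3).
So "zaiqktdhr" becomes "rtzadhikq".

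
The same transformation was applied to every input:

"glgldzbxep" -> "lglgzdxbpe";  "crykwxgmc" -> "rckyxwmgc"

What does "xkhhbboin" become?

Each output is the input with this applied: swap each adjacent pair of characters (1↔2, 3↔4, ...).
Doing the same to "xkhhbboin": "kxhhbbion".

kxhhbbion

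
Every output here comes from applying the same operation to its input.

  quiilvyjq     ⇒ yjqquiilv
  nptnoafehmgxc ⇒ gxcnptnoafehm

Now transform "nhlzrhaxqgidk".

idknhlzrhaxqg

The pattern: move the last 3 characters to the front (rotate right by 3).
Doing the same to "nhlzrhaxqgidk": "idknhlzrhaxqg".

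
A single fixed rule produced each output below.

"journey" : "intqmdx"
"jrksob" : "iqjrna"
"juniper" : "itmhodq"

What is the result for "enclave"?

The pattern: shift every letter 1 place backward in the alphabet (wrapping around).
So "enclave" becomes "dmbkzud".

dmbkzud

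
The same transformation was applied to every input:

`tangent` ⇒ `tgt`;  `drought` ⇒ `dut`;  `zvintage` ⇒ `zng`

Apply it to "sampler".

spr

The transformation: keep one character in every 3, starting at position 1 (positions 1st, 4th, 7th, ...).
Applying that to "sampler" gives "spr".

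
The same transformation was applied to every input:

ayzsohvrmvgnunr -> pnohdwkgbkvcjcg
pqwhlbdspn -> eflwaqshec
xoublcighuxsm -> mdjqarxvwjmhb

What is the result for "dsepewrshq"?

Rule — shift every letter 11 places backward in the alphabet (wrapping around).
Applying that to "dsepewrshq" gives "shtetlghwf".

shtetlghwf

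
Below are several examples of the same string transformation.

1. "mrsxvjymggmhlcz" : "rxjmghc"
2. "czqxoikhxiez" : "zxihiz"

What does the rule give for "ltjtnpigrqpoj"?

ttpgqo

The transformation: keep every other character starting from the second (positions 2nd, 4th, 6th, ...).
For "ltjtnpigrqpoj" the result is "ttpgqo".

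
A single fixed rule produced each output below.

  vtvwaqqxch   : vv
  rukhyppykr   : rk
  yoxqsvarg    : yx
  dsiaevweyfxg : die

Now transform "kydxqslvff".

kd

The pattern: keep every other character starting from the first (positions 1st, 3rd, 5th, ...), then delete the last 3 characters.
Applying both steps to "kydxqslvff": "kdqlf", then "kd".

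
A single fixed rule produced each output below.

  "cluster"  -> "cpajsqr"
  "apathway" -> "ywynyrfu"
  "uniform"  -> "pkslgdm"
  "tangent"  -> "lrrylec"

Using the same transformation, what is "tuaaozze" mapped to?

xcrsyymx

The rule is to shift every letter 2 places backward in the alphabet (wrapping around), then move the last 2 characters to the front (rotate right by 2).
Working it through for "tuaaozze": intermediate "rsyymxxc", final "xcrsyymx".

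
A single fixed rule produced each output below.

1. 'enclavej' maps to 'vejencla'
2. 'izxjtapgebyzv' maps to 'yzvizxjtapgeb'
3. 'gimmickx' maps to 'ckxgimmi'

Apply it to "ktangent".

entktang

The rule is to move the last 3 characters to the front (rotate right by 3).
Doing the same to "ktangent": "entktang".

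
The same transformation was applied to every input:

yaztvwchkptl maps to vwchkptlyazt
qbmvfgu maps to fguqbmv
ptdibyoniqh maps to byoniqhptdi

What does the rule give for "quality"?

ityqual

Rule — move the first character to the end, then move the first 3 characters to the end (rotate left by 3).
Applying both steps to "quality": "ualityq", then "ityqual".
(Check on "qbmvfgu": → "bmvfguq" → "fguqbmv" ✓)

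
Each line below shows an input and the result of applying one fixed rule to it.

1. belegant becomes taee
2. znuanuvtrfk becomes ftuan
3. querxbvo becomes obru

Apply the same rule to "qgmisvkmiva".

vmvig

Rule — keep every other character starting from the second (positions 2nd, 4th, 6th, ...), then reverse the string.
On "qgmisvkmiva": the first step gives "givmv", and the second then gives "vmvig".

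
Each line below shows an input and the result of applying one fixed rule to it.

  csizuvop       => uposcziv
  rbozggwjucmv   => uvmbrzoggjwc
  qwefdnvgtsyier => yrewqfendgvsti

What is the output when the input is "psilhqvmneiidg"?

Rule — swap each adjacent pair of characters (1↔2, 3↔4, ...), then move the last 3 characters to the front (rotate right by 3).
Working it through for "psilhqvmneiidg": intermediate "spliqhmveniigd", final "igdspliqhmveni".
(Check on "qwefdnvgtsyier": → "wqfendgvstiyre" → "yrewqfendgvsti" ✓)

igdspliqhmveni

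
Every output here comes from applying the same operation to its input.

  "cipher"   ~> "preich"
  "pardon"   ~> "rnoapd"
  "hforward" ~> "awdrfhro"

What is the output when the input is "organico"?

inocroag

What's happening: swap each adjacent pair of characters (1↔2, 3↔4, ...), then swap the front and back halves of the string.
Doing the same to "organico": "inocroag".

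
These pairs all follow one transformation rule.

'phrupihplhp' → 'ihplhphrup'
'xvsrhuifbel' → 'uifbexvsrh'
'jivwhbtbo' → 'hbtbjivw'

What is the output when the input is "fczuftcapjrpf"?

In each case the input is transformed by: delete the last character, then swap the front and back halves of the string.
"fczuftcapjrpf" → "fczuftcapjrp" → "capjrpfczuft".

capjrpfczuft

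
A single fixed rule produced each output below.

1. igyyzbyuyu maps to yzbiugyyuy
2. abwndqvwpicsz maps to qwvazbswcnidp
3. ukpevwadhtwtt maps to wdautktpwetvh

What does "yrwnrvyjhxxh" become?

The transformation: take characters alternately from the front and the back (1st, last, 2nd, 2nd-last, ...), then move the last 3 characters to the front (rotate right by 3).
Working it through for "yrwnrvyjhxxh": intermediate "yhrxwxnhrjvy", final "jvyyhrxwxnhr".
(Check on "igyyzbyuyu": → "iugyyuyyzb" → "yzbiugyyuy" ✓)

jvyyhrxwxnhr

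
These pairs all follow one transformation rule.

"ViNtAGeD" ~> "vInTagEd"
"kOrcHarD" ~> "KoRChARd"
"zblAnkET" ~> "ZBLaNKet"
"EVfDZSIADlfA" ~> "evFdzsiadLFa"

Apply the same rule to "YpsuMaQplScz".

yPSUmAqPLsCZ

Each output is the input with this applied: flip the case of every letter.
For "YpsuMaQplScz" the result is "yPSUmAqPLsCZ".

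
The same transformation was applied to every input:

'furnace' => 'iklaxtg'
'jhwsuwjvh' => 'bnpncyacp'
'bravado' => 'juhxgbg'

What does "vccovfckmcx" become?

The pattern: move the last 2 characters to the front (rotate right by 2), then shift every letter 6 places forward in the alphabet (wrapping around).
Applying both steps to "vccovfckmcx": "cxvccovfckm", then "idbiiubliqs".

idbiiubliqs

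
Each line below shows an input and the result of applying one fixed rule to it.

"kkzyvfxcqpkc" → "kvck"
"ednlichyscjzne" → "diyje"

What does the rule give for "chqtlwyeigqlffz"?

hleqf

The rule is to keep one character in every 3, starting at position 2 (positions 2nd, 5th, 8th, ...).
For "chqtlwyeigqlffz" the result is "hleqf".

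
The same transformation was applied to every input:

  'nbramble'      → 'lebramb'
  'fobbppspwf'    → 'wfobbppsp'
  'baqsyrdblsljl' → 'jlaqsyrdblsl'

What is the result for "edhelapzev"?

Rule — delete the first character, then move the last 2 characters to the front (rotate right by 2).
For "edhelapzev", step one produces "dhelapzev"; step two turns that into "evdhelapz".

evdhelapz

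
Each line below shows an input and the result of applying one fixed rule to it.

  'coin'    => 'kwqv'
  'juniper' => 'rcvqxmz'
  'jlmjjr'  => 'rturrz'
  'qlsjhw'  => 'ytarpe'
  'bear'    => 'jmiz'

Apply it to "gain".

oiqv

What's happening: shift every letter 8 places forward in the alphabet (wrapping around).
Applying that to "gain" gives "oiqv".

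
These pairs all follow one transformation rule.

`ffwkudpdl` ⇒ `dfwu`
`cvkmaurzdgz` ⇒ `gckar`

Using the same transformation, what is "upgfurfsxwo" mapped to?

wuguf

Rule — move the last 3 characters to the front (rotate right by 3), then keep every other character starting from the second (positions 2nd, 4th, 6th, ...).
For "upgfurfsxwo", step one produces "xwoupgfurfs"; step two turns that into "wuguf".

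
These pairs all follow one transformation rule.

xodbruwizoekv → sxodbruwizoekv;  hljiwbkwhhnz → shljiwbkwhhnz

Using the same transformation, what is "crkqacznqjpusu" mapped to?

The pattern: prepend "s".
On "crkqacznqjpusu" that produces "scrkqacznqjpusu".

scrkqacznqjpusu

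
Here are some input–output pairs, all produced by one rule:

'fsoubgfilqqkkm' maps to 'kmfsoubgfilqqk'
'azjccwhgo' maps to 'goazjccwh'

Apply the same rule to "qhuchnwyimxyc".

Looking at the pairs, the operation is to move the last 2 characters to the front (rotate right by 2).
Applying that to "qhuchnwyimxyc" gives "ycqhuchnwyimx".

ycqhuchnwyimx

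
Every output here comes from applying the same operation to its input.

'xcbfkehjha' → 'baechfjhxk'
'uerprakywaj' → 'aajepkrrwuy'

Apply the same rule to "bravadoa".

aabaodvr

Each output is the input with this applied: sort the characters into alphabetical order, then swap each adjacent pair of characters (1↔2, 3↔4, ...).
On "bravadoa" that produces "aabaodvr".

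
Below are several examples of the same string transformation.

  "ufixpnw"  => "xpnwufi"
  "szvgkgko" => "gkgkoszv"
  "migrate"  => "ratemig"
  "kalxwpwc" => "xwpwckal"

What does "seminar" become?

The transformation: move the first 3 characters to the end (rotate left by 3).
Doing the same to "seminar": "inarsem".

inarsem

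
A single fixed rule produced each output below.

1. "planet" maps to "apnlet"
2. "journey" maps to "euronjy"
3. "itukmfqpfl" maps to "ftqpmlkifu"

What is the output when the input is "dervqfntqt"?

The pattern: sort the characters into reverse alphabetical order, then swap the first and last characters.
On "dervqfntqt": the first step gives "vttrqqnfed", and the second then gives "dttrqqnfev".

dttrqqnfev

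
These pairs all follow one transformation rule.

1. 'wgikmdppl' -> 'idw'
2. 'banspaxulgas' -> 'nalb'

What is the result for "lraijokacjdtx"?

The transformation: swap the first and last characters, then keep one character in every 3, starting at position 3 (positions 3rd, 6th, 9th, ...).
"lraijokacjdtx" → "xraijokacjdtl" → "aoct".
(Check on "wgikmdppl": → "lgikmdppw" → "idw" ✓)

aoct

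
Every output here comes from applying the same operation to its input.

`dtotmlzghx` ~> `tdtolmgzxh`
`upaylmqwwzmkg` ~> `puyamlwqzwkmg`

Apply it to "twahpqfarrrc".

wthaqpafrrcr

The transformation: swap each adjacent pair of characters (1↔2, 3↔4, ...).
"twahpqfarrrc" → "wthaqpafrrcr".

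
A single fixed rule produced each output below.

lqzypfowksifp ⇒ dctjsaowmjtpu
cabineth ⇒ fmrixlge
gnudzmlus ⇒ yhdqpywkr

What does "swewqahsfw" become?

iauelwjawa

Looking at the pairs, the operation is to move the first 2 characters to the end (rotate left by 2), then shift every letter 4 places forward in the alphabet (wrapping around).
Doing the same to "swewqahsfw": "iauelwjawa".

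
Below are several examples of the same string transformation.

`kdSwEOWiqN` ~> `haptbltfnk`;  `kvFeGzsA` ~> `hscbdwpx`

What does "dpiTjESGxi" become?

Looking at the pairs, the operation is to shift every letter 3 places backward in the alphabet (wrapping around), then convert every letter to lowercase.
On "dpiTjESGxi": the first step gives "amfQgBPDuf", and the second then gives "amfqgbpduf".

amfqgbpduf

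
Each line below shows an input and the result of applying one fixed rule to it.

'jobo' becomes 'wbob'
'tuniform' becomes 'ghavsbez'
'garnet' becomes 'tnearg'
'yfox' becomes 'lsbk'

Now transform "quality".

dhnyvgl

Each output is the input with this applied: shift every letter 13 places forward in the alphabet (wrapping around) — i.e. ROT13.
"quality" → "dhnyvgl".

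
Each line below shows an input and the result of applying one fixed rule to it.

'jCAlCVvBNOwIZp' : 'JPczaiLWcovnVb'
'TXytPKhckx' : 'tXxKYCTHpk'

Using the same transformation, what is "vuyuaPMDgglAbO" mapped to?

Each output is the input with this applied: flip the case of every letter, then take characters alternately from the front and the back (1st, last, 2nd, 2nd-last, ...).
Applying both steps to "vuyuaPMDgglAbO": "VUYUApmdGGLaBo", then "VoUBYaULAGpGmd".

VoUBYaULAGpGmd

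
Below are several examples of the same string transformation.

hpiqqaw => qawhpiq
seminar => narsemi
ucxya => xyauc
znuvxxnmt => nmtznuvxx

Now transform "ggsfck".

Looking at the pairs, the operation is to move the last 3 characters to the front (rotate right by 3).
So "ggsfck" becomes "fckggs".

fckggs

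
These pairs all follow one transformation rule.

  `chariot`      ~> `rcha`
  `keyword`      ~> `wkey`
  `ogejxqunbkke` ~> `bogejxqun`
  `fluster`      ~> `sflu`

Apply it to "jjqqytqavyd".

ajjqqytq

Looking at the pairs, the operation is to delete the last 3 characters, then move the last character to the front.
Working it through for "jjqqytqavyd": intermediate "jjqqytqa", final "ajjqqytq".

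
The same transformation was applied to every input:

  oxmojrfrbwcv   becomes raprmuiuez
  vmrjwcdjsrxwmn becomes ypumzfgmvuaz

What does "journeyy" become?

mrxuqh

Each output is the input with this applied: shift every letter 3 places forward in the alphabet (wrapping around), then delete the last 2 characters.
Working it through for "journeyy": intermediate "mrxuqhbb", final "mrxuqh".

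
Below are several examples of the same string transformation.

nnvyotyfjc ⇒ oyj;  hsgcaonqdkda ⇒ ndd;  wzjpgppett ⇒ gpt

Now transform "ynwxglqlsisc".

The transformation: keep every other character starting from the first (positions 1st, 3rd, 5th, ...), then keep only the last 3 characters.
On "ynwxglqlsisc": the first step gives "ywgqss", and the second then gives "qss".
(Check on "nnvyotyfjc": → "nvoyj" → "oyj" ✓)

qss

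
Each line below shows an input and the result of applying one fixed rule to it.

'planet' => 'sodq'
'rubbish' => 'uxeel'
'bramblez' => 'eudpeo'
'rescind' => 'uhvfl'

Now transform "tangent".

wdqjh

The transformation: shift every letter 3 places forward in the alphabet (wrapping around), then delete the last 2 characters.
Doing the same to "tangent": "wdqjh".
(Check on "bramblez": → "eudpeohc" → "eudpeo" ✓)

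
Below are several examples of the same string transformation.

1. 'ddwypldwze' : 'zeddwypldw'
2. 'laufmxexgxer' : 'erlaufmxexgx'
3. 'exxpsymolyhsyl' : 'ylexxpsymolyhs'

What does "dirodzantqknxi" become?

xidirodzantqkn

The transformation: move the last 2 characters to the front (rotate right by 2).
On "dirodzantqknxi" that produces "xidirodzantqkn".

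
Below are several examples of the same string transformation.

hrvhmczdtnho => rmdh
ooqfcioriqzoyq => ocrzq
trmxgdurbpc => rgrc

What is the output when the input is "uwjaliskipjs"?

wlkj

The rule is to keep one character in every 3, starting at position 2 (positions 2nd, 5th, 8th, ...).
On "uwjaliskipjs" that produces "wlkj".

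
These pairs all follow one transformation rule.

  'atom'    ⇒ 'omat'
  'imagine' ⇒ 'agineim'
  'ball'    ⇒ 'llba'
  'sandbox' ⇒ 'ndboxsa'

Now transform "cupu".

pucu

The transformation: move the first 2 characters to the end (rotate left by 2).
Doing the same to "cupu": "pucu".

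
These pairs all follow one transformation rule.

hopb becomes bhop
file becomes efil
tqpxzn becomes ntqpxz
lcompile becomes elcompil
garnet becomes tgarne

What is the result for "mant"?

tman

In each case the input is transformed by: move the last character to the front.
"mant" → "tman".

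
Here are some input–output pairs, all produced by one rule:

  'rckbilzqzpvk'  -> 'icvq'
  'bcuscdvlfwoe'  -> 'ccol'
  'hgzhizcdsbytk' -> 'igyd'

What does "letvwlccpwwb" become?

The pattern: keep one character in every 3, starting at position 2 (positions 2nd, 5th, 8th, ...), then swap each adjacent pair of characters (1↔2, 3↔4, ...).
For "letvwlccpwwb", step one produces "ewcw"; step two turns that into "wewc".

wewc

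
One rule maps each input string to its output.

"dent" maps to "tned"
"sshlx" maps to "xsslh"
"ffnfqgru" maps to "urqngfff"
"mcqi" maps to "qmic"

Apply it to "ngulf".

Looking at the pairs, the operation is to sort the characters into reverse alphabetical order.
So "ngulf" becomes "unlgf".

unlgf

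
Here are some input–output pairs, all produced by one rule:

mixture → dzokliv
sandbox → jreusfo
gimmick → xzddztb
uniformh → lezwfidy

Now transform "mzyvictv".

The transformation: shift every letter 9 places backward in the alphabet (wrapping around).
Applying that to "mzyvictv" gives "dqpmztkm".

dqpmztkm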